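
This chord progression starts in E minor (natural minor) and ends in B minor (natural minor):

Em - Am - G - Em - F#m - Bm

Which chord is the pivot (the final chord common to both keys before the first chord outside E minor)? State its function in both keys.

Em — i in E minor, iv in B minor

Chords diatonic to E minor: Em, F#dim, G, Am, Bm, C, D.
Reading the progression, the first chord not in that set is F#m, so the modulation leaves E minor there.
The chord immediately before F#m is Em, which is diatonic to both keys: i in E minor and iv in B minor.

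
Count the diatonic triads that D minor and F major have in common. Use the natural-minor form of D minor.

7

Diatonic triads of D minor (natural minor): Dm (i), Edim (ii°), F (III), Gm (iv), Am (v), Bb (VI), C (VII).
Diatonic triads of F major: F (I), Gm (ii), Am (iii), Bb (IV), C (V), Dm (vi), Edim (vii°).
Matching root and quality in both lists: Dm, Edim, F, Gm, Am, Bb, C.
That gives 7 common triads.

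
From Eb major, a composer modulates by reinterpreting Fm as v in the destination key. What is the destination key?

Bb minor

The numeral v denotes a minor triad on scale degree 5. With F on degree 5, the tonic of the new key is Bb.
Degree 5 carries a minor triad in natural-minor keys, so the destination is Bb minor.
Check: the diatonic triads of Bb minor (natural minor) are Bbm (i), Cdim (ii°), Db (III), Ebm (iv), Fm (v), Gb (VI), Ab (VII) — Fm is indeed v.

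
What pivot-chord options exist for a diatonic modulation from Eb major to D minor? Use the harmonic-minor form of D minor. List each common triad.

Triads in Eb major: Eb major (I), F minor (ii), G minor (iii), Ab major (IV), Bb major (V), C minor (vi), D diminished (vii°).
Triads in D minor (harmonic minor): D minor (i), E diminished (ii°), F augmented (III+), G minor (iv), A major (V), Bb major (VI), C# diminished (vii°).
Shared triads with their functions: G minor (iii in Eb major, iv in D minor); Bb major (V in Eb major, VI in D minor).

Gm, Bb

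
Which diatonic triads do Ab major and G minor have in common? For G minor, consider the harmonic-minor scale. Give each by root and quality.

Triads in Ab major: Ab major (I), Bb minor (ii), C minor (iii), Db major (IV), Eb major (V), F minor (vi), G diminished (vii°).
Triads in G minor (harmonic minor): G minor (i), A diminished (ii°), Bb augmented (III+), C minor (iv), D major (V), Eb major (VI), F# diminished (vii°).
Shared triads with their functions: C minor (iii in Ab major, iv in G minor); Eb major (V in Ab major, VI in G minor).

Cm, Eb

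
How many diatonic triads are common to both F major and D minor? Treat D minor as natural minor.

Diatonic triads of F major: F major (I), G minor (ii), A minor (iii), Bb major (IV), C major (V), D minor (vi), E diminished (vii°).
Diatonic triads of D minor (natural minor): D minor (i), E diminished (ii°), F major (III), G minor (iv), A minor (v), Bb major (VI), C major (VII).
Matching root and quality in both lists: F major, G minor, A minor, Bb major, C major, D minor, E diminished.
That gives 7 common triads.

7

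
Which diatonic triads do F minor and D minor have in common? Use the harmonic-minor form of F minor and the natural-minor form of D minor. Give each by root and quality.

Triads in F minor (harmonic minor): Fm (i), Gdim (ii°), A♭aug (III+), B♭m (iv), C (V), D♭ (VI), Edim (vii°).
Triads in D minor (natural minor): Dm (i), Edim (ii°), F (III), Gm (iv), Am (v), B♭ (VI), C (VII).
Shared triads with their functions: C (V in F minor, VII in D minor); Edim (vii° in F minor, ii° in D minor).

C, Edim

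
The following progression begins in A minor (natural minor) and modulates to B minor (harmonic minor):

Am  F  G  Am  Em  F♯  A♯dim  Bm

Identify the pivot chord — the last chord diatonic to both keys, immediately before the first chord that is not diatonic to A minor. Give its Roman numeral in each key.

Chords diatonic to A minor: Am, Bdim, C, Dm, Em, F, G.
Reading the progression, the first chord not in that set is F♯, so the modulation leaves A minor there.
The chord immediately before F♯ is Em, which is diatonic to both keys: v in A minor and iv in B minor.

Em — v in A minor, iv in B minor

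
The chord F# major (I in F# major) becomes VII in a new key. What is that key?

G# minor

The numeral VII denotes a major triad on scale degree 7. With F# on degree 7, the tonic of the new key is G#.
Degree 7 carries a major triad in natural-minor keys, so the destination is G# minor.
Check: the diatonic triads of G# minor (natural minor) are G#m (i), A#dim (ii°), B (III), C#m (iv), D#m (v), E (VI), F# (VII) — F# major is indeed VII.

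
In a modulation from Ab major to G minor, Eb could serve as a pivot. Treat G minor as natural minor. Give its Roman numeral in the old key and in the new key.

V in Ab major; VI in G minor

The scale of Ab major is Ab Bb C Db Eb F G; Eb is degree 5, and the triad built there (Eb-G-Bb) is major, so it is V.
The scale of G minor (natural minor) is G A Bb C D Eb F; Eb is degree 6, and the triad built there (Eb-G-Bb) is major, so it is VI.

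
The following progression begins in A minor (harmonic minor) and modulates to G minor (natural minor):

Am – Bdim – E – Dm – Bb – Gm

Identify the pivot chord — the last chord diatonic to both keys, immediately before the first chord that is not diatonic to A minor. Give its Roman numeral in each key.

Dm — iv in A minor, v in G minor

Chords diatonic to A minor: Am, Bdim, Caug, Dm, E, F, G#dim.
Reading the progression, the first chord not in that set is Bb, so the modulation leaves A minor there.
The chord immediately before Bb is Dm, which is diatonic to both keys: iv in A minor and v in G minor.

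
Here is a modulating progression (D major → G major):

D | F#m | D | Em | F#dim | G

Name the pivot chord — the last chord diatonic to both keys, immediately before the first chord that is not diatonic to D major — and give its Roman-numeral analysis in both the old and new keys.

Em — ii in D major, vi in G major

Chords diatonic to D major: D, Em, F#m, G, A, Bm, C#dim.
Reading the progression, the first chord not in that set is F#dim, so the modulation leaves D major there.
The chord immediately before F#dim is Em, which is diatonic to both keys: ii in D major and vi in G major.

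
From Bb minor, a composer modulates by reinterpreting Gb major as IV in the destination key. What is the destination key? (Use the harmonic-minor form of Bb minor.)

The numeral IV denotes a major triad on scale degree 4. With Gb on degree 4, the tonic of the new key is Db.
Degree 4 carries a major triad in major keys, so the destination is Db major.
Check: the diatonic triads of Db major are Db (I), Ebm (ii), Fm (iii), Gb (IV), Ab (V), Bbm (vi), Cdim (vii°) — Gb major is indeed IV.

Db major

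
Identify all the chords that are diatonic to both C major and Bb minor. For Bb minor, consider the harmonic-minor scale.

Triads in C major: C (I), Dm (ii), Em (iii), F (IV), G (V), Am (vi), Bdim (vii°).
Triads in Bb minor (harmonic minor): Bbm (i), Cdim (ii°), Dbaug (III+), Ebm (iv), F (V), Gb (VI), Adim (vii°).
Shared triads with their functions: F (IV in C major, V in Bb minor).

F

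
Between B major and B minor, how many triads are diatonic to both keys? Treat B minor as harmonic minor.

Diatonic triads of B major: B (I), C#m (ii), D#m (iii), E (IV), F# (V), G#m (vi), A#dim (vii°).
Diatonic triads of B minor (harmonic minor): Bm (i), C#dim (ii°), Daug (III+), Em (iv), F# (V), G (VI), A#dim (vii°).
Matching root and quality in both lists: F#, A#dim.
That gives 2 common triads.

2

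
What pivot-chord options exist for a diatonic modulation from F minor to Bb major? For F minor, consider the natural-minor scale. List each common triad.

Cm, Eb

Triads in F minor (natural minor): Fm (i), Gdim (ii°), Ab (III), Bbm (iv), Cm (v), Db (VI), Eb (VII).
Triads in Bb major: Bb (I), Cm (ii), Dm (iii), Eb (IV), F (V), Gm (vi), Adim (vii°).
Shared triads with their functions: Cm (v in F minor, ii in Bb major); Eb (VII in F minor, IV in Bb major).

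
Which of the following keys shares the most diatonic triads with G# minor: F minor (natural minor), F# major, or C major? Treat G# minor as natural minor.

F# major

Triads of G# minor (natural minor): G# minor (i), A# diminished (ii°), B major (III), C# minor (iv), D# minor (v), E major (VI), F# major (VII).
F minor (natural minor) shares 0: none.
F# major shares 4: G#m, B, D#m, F#.
C major shares 0: none.
The most common triads (4) are shared with F# major.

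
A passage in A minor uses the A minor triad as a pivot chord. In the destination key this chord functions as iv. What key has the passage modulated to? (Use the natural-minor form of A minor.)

E minor

The numeral iv denotes a minor triad on scale degree 4. With A on degree 4, the tonic of the new key is E.
Degree 4 carries a minor triad in minor keys, so the destination is E minor.
Check: the diatonic triads of E minor (natural minor) are Em (i), F#dim (ii°), G (III), Am (iv), Bm (v), C (VI), D (VII) — A minor is indeed iv.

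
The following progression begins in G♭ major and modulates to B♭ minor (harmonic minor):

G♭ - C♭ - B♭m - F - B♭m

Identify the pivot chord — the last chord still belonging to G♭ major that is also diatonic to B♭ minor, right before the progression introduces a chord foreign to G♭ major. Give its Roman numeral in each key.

Chords diatonic to G♭ major: G♭, A♭m, B♭m, C♭, D♭, E♭m, Fdim.
Reading the progression, the first chord not in that set is F, so the modulation leaves G♭ major there.
The chord immediately before F is B♭m, which is diatonic to both keys: iii in G♭ major and i in B♭ minor.

B♭m — iii in G♭ major, i in B♭ minor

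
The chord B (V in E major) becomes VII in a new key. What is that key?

The numeral VII denotes a major triad on scale degree 7. With B on degree 7, the tonic of the new key is C#.
Degree 7 carries a major triad in natural-minor keys, so the destination is C# minor.
Check: the diatonic triads of C# minor (natural minor) are C#m (i), D#dim (ii°), E (III), F#m (iv), G#m (v), A (VI), B (VII) — B is indeed VII.

C# minor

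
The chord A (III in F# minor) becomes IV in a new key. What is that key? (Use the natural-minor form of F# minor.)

E major

The numeral IV denotes a major triad on scale degree 4. With A on degree 4, the tonic of the new key is E.
Degree 4 carries a major triad in major keys, so the destination is E major.
Check: the diatonic triads of E major are E (I), F#m (ii), G#m (iii), A (IV), B (V), C#m (vi), D#dim (vii°) — A is indeed IV.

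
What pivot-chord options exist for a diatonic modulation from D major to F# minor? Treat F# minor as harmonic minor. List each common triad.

D, F#m, Bm

Triads in D major: D major (I), E minor (ii), F# minor (iii), G major (IV), A major (V), B minor (vi), C# diminished (vii°).
Triads in F# minor (harmonic minor): F# minor (i), G# diminished (ii°), A augmented (III+), B minor (iv), C# major (V), D major (VI), E# diminished (vii°).
Shared triads with their functions: D major (I in D major, VI in F# minor); F# minor (iii in D major, i in F# minor); B minor (vi in D major, iv in F# minor).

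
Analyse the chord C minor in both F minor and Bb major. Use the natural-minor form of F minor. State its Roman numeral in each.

The scale of F minor (natural minor) is F G Ab Bb C Db Eb; C is degree 5, and the triad built there (C-Eb-G) is minor, so it is v.
The scale of Bb major is Bb C D Eb F G A; C is degree 2, and the triad built there (C-Eb-G) is minor, so it is ii.

v in F minor; ii in Bb major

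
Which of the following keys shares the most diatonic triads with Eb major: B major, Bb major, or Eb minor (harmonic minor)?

Triads of Eb major: Eb major (I), F minor (ii), G minor (iii), Ab major (IV), Bb major (V), C minor (vi), D diminished (vii°).
B major shares 0: none.
Bb major shares 4: Eb, Gm, Bb, Cm.
Eb minor (harmonic minor) shares 2: Bb, Ddim.
The most common triads (4) are shared with Bb major.

Bb major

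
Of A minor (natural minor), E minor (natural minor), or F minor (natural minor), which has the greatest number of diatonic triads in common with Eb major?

Triads of Eb major: Eb (I), Fm (ii), Gm (iii), Ab (IV), Bb (V), Cm (vi), Ddim (vii°).
A minor (natural minor) shares 0: none.
E minor (natural minor) shares 0: none.
F minor (natural minor) shares 4: Eb, Fm, Ab, Cm.
The most common triads (4) are shared with F minor.

F minor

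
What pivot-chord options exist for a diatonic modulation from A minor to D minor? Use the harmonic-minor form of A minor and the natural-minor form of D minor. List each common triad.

Triads in A minor (harmonic minor): Am (i), Bdim (ii°), Caug (III+), Dm (iv), E (V), F (VI), G#dim (vii°).
Triads in D minor (natural minor): Dm (i), Edim (ii°), F (III), Gm (iv), Am (v), Bb (VI), C (VII).
Shared triads with their functions: Am (i in A minor, v in D minor); Dm (iv in A minor, i in D minor); F (VI in A minor, III in D minor).

Am, Dm, F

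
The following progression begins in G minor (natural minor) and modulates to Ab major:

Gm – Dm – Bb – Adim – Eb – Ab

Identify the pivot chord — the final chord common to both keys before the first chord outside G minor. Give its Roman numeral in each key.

Eb — VI in G minor, V in Ab major

Chords diatonic to G minor: Gm, Adim, Bb, Cm, Dm, Eb, F.
Reading the progression, the first chord not in that set is Ab, so the modulation leaves G minor there.
The chord immediately before Ab is Eb, which is diatonic to both keys: VI in G minor and V in Ab major.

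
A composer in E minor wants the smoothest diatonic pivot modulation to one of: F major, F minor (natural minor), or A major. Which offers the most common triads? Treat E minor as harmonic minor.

Triads of E minor (harmonic minor): Em (i), F♯dim (ii°), Gaug (III+), Am (iv), B (V), C (VI), D♯dim (vii°).
F major shares 2: Am, C.
F minor (natural minor) shares 0: none.
A major shares 0: none.
The most common triads (2) are shared with F major.

F major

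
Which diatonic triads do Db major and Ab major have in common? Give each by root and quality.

Triads in Db major: Db (I), Ebm (ii), Fm (iii), Gb (IV), Ab (V), Bbm (vi), Cdim (vii°).
Triads in Ab major: Ab (I), Bbm (ii), Cm (iii), Db (IV), Eb (V), Fm (vi), Gdim (vii°).
Shared triads with their functions: Db (I in Db major, IV in Ab major); Fm (iii in Db major, vi in Ab major); Ab (V in Db major, I in Ab major); Bbm (vi in Db major, ii in Ab major).

Db, Fm, Ab, Bbm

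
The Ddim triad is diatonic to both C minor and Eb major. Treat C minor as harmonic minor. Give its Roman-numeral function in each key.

ii° in C minor; vii° in Eb major

The scale of C minor (harmonic minor) is C D Eb F G Ab B; D is degree 2, and the triad built there (D-F-Ab) is diminished, so it is ii°.
The scale of Eb major is Eb F G Ab Bb C D; D is degree 7, and the triad built there (D-F-Ab) is diminished, so it is vii°.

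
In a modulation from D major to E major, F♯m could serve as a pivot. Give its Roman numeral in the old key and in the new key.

The scale of D major is D E F♯ G A B C♯; F♯ is degree 3, and the triad built there (F♯-A-C♯) is minor, so it is iii.
The scale of E major is E F♯ G♯ A B C♯ D♯; F♯ is degree 2, and the triad built there (F♯-A-C♯) is minor, so it is ii.

iii in D major; ii in E major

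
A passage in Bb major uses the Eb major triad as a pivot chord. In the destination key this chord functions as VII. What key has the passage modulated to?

The numeral VII denotes a major triad on scale degree 7. With Eb on degree 7, the tonic of the new key is F.
Degree 7 carries a major triad in natural-minor keys, so the destination is F minor.
Check: the diatonic triads of F minor (natural minor) are Fm (i), Gdim (ii°), Ab (III), Bbm (iv), Cm (v), Db (VI), Eb (VII) — Eb major is indeed VII.

F minor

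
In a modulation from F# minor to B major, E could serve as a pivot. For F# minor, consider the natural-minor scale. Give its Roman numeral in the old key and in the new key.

The scale of F# minor (natural minor) is F# G# A B C# D E; E is degree 7, and the triad built there (E-G#-B) is major, so it is VII.
The scale of B major is B C# D# E F# G# A#; E is degree 4, and the triad built there (E-G#-B) is major, so it is IV.

VII in F# minor; IV in B major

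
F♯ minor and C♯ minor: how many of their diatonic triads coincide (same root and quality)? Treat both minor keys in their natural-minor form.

Diatonic triads of F♯ minor (natural minor): F♯m (i), G♯dim (ii°), A (III), Bm (iv), C♯m (v), D (VI), E (VII).
Diatonic triads of C♯ minor (natural minor): C♯m (i), D♯dim (ii°), E (III), F♯m (iv), G♯m (v), A (VI), B (VII).
Matching root and quality in both lists: F♯m, A, C♯m, E.
That gives 4 common triads.

4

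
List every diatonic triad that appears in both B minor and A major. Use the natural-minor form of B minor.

Triads in B minor (natural minor): Bm (i), C#dim (ii°), D (III), Em (iv), F#m (v), G (VI), A (VII).
Triads in A major: A (I), Bm (ii), C#m (iii), D (IV), E (V), F#m (vi), G#dim (vii°).
Shared triads with their functions: Bm (i in B minor, ii in A major); D (III in B minor, IV in A major); F#m (v in B minor, vi in A major); A (VII in B minor, I in A major).

Bm, D, F#m, A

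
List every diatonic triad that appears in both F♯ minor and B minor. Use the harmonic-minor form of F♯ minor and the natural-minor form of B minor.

F♯m, Bm, D

Triads in F♯ minor (harmonic minor): F♯m (i), G♯dim (ii°), Aaug (III+), Bm (iv), C♯ (V), D (VI), E♯dim (vii°).
Triads in B minor (natural minor): Bm (i), C♯dim (ii°), D (III), Em (iv), F♯m (v), G (VI), A (VII).
Shared triads with their functions: F♯m (i in F♯ minor, v in B minor); Bm (iv in F♯ minor, i in B minor); D (VI in F♯ minor, III in B minor).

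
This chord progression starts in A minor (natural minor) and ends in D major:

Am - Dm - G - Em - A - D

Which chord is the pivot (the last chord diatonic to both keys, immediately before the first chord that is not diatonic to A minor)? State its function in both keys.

Chords diatonic to A minor: Am, Bdim, C, Dm, Em, F, G.
Reading the progression, the first chord not in that set is A, so the modulation leaves A minor there.
The chord immediately before A is Em, which is diatonic to both keys: v in A minor and ii in D major.

Em — v in A minor, ii in D major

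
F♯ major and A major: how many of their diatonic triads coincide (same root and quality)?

0

Diatonic triads of F♯ major: F♯ major (I), G♯ minor (ii), A♯ minor (iii), B major (IV), C♯ major (V), D♯ minor (vi), E♯ diminished (vii°).
Diatonic triads of A major: A major (I), B minor (ii), C♯ minor (iii), D major (IV), E major (V), F♯ minor (vi), G♯ diminished (vii°).
No triad has the same root and quality in both keys.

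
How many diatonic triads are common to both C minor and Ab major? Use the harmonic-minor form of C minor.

Diatonic triads of C minor (harmonic minor): Cm (i), Ddim (ii°), Ebaug (III+), Fm (iv), G (V), Ab (VI), Bdim (vii°).
Diatonic triads of Ab major: Ab (I), Bbm (ii), Cm (iii), Db (IV), Eb (V), Fm (vi), Gdim (vii°).
Matching root and quality in both lists: Cm, Fm, Ab.
That gives 3 common triads.

3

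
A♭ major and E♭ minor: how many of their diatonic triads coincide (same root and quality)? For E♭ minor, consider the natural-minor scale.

Diatonic triads of A♭ major: A♭ (I), B♭m (ii), Cm (iii), D♭ (IV), E♭ (V), Fm (vi), Gdim (vii°).
Diatonic triads of E♭ minor (natural minor): E♭m (i), Fdim (ii°), G♭ (III), A♭m (iv), B♭m (v), C♭ (VI), D♭ (VII).
Matching root and quality in both lists: B♭m, D♭.
That gives 2 common triads.

2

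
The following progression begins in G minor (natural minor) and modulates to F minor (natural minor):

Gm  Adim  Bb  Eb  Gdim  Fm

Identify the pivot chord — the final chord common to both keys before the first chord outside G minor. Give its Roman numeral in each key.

Eb — VI in G minor, VII in F minor

Chords diatonic to G minor: Gm, Adim, Bb, Cm, Dm, Eb, F.
Reading the progression, the first chord not in that set is Gdim, so the modulation leaves G minor there.
The chord immediately before Gdim is Eb, which is diatonic to both keys: VI in G minor and VII in F minor.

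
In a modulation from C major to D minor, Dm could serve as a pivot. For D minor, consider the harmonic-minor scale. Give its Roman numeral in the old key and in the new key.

ii in C major; i in D minor

The scale of C major is C D E F G A B; D is degree 2, and the triad built there (D-F-A) is minor, so it is ii.
The scale of D minor (harmonic minor) is D E F G A B♭ C♯; D is degree 1, and the triad built there (D-F-A) is minor, so it is i.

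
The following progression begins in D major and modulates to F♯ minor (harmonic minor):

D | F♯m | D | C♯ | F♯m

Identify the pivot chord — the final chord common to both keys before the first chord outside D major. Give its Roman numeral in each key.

Chords diatonic to D major: D, Em, F♯m, G, A, Bm, C♯dim.
Reading the progression, the first chord not in that set is C♯, so the modulation leaves D major there.
The chord immediately before C♯ is D, which is diatonic to both keys: I in D major and VI in F♯ minor.

D — I in D major, VI in F♯ minor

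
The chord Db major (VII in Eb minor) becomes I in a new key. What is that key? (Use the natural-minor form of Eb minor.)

The numeral I denotes a major triad on scale degree 1. With Db on degree 1, the tonic of the new key is Db.
Degree 1 carries a major triad in major keys, so the destination is Db major.
Check: the diatonic triads of Db major are Db (I), Ebm (ii), Fm (iii), Gb (IV), Ab (V), Bbm (vi), Cdim (vii°) — Db major is indeed I.

Db major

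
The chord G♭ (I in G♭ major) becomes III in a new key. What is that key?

The numeral III denotes a major triad on scale degree 3. With G♭ on degree 3, the tonic of the new key is E♭.
Degree 3 carries a major triad in natural-minor keys, so the destination is E♭ minor.
Check: the diatonic triads of E♭ minor (natural minor) are E♭m (i), Fdim (ii°), G♭ (III), A♭m (iv), B♭m (v), C♭ (VI), D♭ (VII) — G♭ is indeed III.

E♭ minor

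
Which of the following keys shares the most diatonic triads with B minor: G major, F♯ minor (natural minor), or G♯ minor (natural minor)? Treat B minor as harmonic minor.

Triads of B minor (harmonic minor): B minor (i), C♯ diminished (ii°), D augmented (III+), E minor (iv), F♯ major (V), G major (VI), A♯ diminished (vii°).
G major shares 3: Bm, Em, G.
F♯ minor (natural minor) shares 1: Bm.
G♯ minor (natural minor) shares 2: F♯, A♯dim.
The most common triads (3) are shared with G major.

G major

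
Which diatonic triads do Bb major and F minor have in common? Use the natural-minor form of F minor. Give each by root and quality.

Cm, Eb

Triads in Bb major: Bb major (I), C minor (ii), D minor (iii), Eb major (IV), F major (V), G minor (vi), A diminished (vii°).
Triads in F minor (natural minor): F minor (i), G diminished (ii°), Ab major (III), Bb minor (iv), C minor (v), Db major (VI), Eb major (VII).
Shared triads with their functions: C minor (ii in Bb major, v in F minor); Eb major (IV in Bb major, VII in F minor).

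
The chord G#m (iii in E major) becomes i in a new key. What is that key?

The numeral i denotes a minor triad on scale degree 1. With G# on degree 1, the tonic of the new key is G#.
Degree 1 carries a minor triad in minor keys, so the destination is G# minor.
Check: the diatonic triads of G# minor (natural minor) are G#m (i), A#dim (ii°), B (III), C#m (iv), D#m (v), E (VI), F# (VII) — G#m is indeed i.

G# minor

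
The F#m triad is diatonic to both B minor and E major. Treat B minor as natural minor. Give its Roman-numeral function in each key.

v in B minor; ii in E major

The scale of B minor (natural minor) is B C# D E F# G A; F# is degree 5, and the triad built there (F#-A-C#) is minor, so it is v.
The scale of E major is E F# G# A B C# D#; F# is degree 2, and the triad built there (F#-A-C#) is minor, so it is ii.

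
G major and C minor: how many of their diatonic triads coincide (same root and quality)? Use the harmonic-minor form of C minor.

Diatonic triads of G major: G (I), Am (ii), Bm (iii), C (IV), D (V), Em (vi), F#dim (vii°).
Diatonic triads of C minor (harmonic minor): Cm (i), Ddim (ii°), Ebaug (III+), Fm (iv), G (V), Ab (VI), Bdim (vii°).
Matching root and quality in both lists: G.
That gives 1 common triad.

1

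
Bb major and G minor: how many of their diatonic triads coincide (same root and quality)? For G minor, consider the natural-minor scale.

Diatonic triads of Bb major: Bb major (I), C minor (ii), D minor (iii), Eb major (IV), F major (V), G minor (vi), A diminished (vii°).
Diatonic triads of G minor (natural minor): G minor (i), A diminished (ii°), Bb major (III), C minor (iv), D minor (v), Eb major (VI), F major (VII).
Matching root and quality in both lists: Bb major, C minor, D minor, Eb major, F major, G minor, A diminished.
That gives 7 common triads.

7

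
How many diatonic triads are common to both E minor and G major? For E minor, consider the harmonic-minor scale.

Diatonic triads of E minor (harmonic minor): Em (i), F#dim (ii°), Gaug (III+), Am (iv), B (V), C (VI), D#dim (vii°).
Diatonic triads of G major: G (I), Am (ii), Bm (iii), C (IV), D (V), Em (vi), F#dim (vii°).
Matching root and quality in both lists: Em, F#dim, Am, C.
That gives 4 common triads.

4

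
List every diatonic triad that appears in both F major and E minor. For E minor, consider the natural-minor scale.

Triads in F major: F (I), Gm (ii), Am (iii), Bb (IV), C (V), Dm (vi), Edim (vii°).
Triads in E minor (natural minor): Em (i), F#dim (ii°), G (III), Am (iv), Bm (v), C (VI), D (VII).
Shared triads with their functions: Am (iii in F major, iv in E minor); C (V in F major, VI in E minor).

Am, C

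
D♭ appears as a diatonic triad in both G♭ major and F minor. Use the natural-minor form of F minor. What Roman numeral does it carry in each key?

The scale of G♭ major is G♭ A♭ B♭ C♭ D♭ E♭ F; D♭ is degree 5, and the triad built there (D♭-F-A♭) is major, so it is V.
The scale of F minor (natural minor) is F G A♭ B♭ C D♭ E♭; D♭ is degree 6, and the triad built there (D♭-F-A♭) is major, so it is VI.

V in G♭ major; VI in F minor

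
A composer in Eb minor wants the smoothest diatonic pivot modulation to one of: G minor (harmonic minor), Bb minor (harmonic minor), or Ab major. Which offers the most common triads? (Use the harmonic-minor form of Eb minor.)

Triads of Eb minor (harmonic minor): Ebm (i), Fdim (ii°), Gbaug (III+), Abm (iv), Bb (V), Cb (VI), Ddim (vii°).
G minor (harmonic minor) shares 0: none.
Bb minor (harmonic minor) shares 1: Ebm.
Ab major shares 0: none.
The most common triads (1) are shared with Bb minor.

Bb minor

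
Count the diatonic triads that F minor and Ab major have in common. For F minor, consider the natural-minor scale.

Diatonic triads of F minor (natural minor): F minor (i), G diminished (ii°), Ab major (III), Bb minor (iv), C minor (v), Db major (VI), Eb major (VII).
Diatonic triads of Ab major: Ab major (I), Bb minor (ii), C minor (iii), Db major (IV), Eb major (V), F minor (vi), G diminished (vii°).
Matching root and quality in both lists: F minor, G diminished, Ab major, Bb minor, C minor, Db major, Eb major.
That gives 7 common triads.

7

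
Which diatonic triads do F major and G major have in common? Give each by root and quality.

Am, C

Triads in F major: F (I), Gm (ii), Am (iii), B♭ (IV), C (V), Dm (vi), Edim (vii°).
Triads in G major: G (I), Am (ii), Bm (iii), C (IV), D (V), Em (vi), F♯dim (vii°).
Shared triads with their functions: Am (iii in F major, ii in G major); C (V in F major, IV in G major).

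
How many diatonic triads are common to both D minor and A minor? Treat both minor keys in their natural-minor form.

4

Diatonic triads of D minor (natural minor): D minor (i), E diminished (ii°), F major (III), G minor (iv), A minor (v), Bb major (VI), C major (VII).
Diatonic triads of A minor (natural minor): A minor (i), B diminished (ii°), C major (III), D minor (iv), E minor (v), F major (VI), G major (VII).
Matching root and quality in both lists: D minor, F major, A minor, C major.
That gives 4 common triads.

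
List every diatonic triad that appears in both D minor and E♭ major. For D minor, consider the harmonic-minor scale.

Triads in D minor (harmonic minor): Dm (i), Edim (ii°), Faug (III+), Gm (iv), A (V), B♭ (VI), C♯dim (vii°).
Triads in E♭ major: E♭ (I), Fm (ii), Gm (iii), A♭ (IV), B♭ (V), Cm (vi), Ddim (vii°).
Shared triads with their functions: Gm (iv in D minor, iii in E♭ major); B♭ (VI in D minor, V in E♭ major).

Gm, B♭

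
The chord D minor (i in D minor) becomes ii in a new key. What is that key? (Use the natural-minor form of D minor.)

The numeral ii denotes a minor triad on scale degree 2. With D on degree 2, the tonic of the new key is C.
Degree 2 carries a minor triad in major keys, so the destination is C major.
Check: the diatonic triads of C major are C (I), Dm (ii), Em (iii), F (IV), G (V), Am (vi), Bdim (vii°) — D minor is indeed ii.

C major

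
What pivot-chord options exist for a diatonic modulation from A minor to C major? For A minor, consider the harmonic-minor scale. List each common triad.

Am, Bdim, Dm, F

Triads in A minor (harmonic minor): Am (i), Bdim (ii°), Caug (III+), Dm (iv), E (V), F (VI), G#dim (vii°).
Triads in C major: C (I), Dm (ii), Em (iii), F (IV), G (V), Am (vi), Bdim (vii°).
Shared triads with their functions: Am (i in A minor, vi in C major); Bdim (ii° in A minor, vii° in C major); Dm (iv in A minor, ii in C major); F (VI in A minor, IV in C major).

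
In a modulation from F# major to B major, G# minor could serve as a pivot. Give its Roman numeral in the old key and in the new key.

ii in F# major; vi in B major

The scale of F# major is F# G# A# B C# D# E#; G# is degree 2, and the triad built there (G#-B-D#) is minor, so it is ii.
The scale of B major is B C# D# E F# G# A#; G# is degree 6, and the triad built there (G#-B-D#) is minor, so it is vi.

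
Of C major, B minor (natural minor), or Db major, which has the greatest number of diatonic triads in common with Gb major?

Db major

Triads of Gb major: Gb major (I), Ab minor (ii), Bb minor (iii), Cb major (IV), Db major (V), Eb minor (vi), F diminished (vii°).
C major shares 0: none.
B minor (natural minor) shares 0: none.
Db major shares 4: Gb, Bbm, Db, Ebm.
The most common triads (4) are shared with Db major.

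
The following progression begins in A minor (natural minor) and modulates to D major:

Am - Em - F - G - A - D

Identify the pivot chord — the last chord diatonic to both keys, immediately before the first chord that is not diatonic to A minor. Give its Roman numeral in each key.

Chords diatonic to A minor: Am, Bdim, C, Dm, Em, F, G.
Reading the progression, the first chord not in that set is A, so the modulation leaves A minor there.
The chord immediately before A is G, which is diatonic to both keys: VII in A minor and IV in D major.

G — VII in A minor, IV in D major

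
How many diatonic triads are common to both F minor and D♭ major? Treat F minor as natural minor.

Diatonic triads of F minor (natural minor): Fm (i), Gdim (ii°), A♭ (III), B♭m (iv), Cm (v), D♭ (VI), E♭ (VII).
Diatonic triads of D♭ major: D♭ (I), E♭m (ii), Fm (iii), G♭ (IV), A♭ (V), B♭m (vi), Cdim (vii°).
Matching root and quality in both lists: Fm, A♭, B♭m, D♭.
That gives 4 common triads.

4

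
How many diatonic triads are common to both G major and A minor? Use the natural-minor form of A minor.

Diatonic triads of G major: G (I), Am (ii), Bm (iii), C (IV), D (V), Em (vi), F♯dim (vii°).
Diatonic triads of A minor (natural minor): Am (i), Bdim (ii°), C (III), Dm (iv), Em (v), F (VI), G (VII).
Matching root and quality in both lists: G, Am, C, Em.
That gives 4 common triads.

4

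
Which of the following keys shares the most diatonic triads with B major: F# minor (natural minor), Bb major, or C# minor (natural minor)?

Triads of B major: B major (I), C# minor (ii), D# minor (iii), E major (IV), F# major (V), G# minor (vi), A# diminished (vii°).
F# minor (natural minor) shares 2: C#m, E.
Bb major shares 0: none.
C# minor (natural minor) shares 4: B, C#m, E, G#m.
The most common triads (4) are shared with C# minor.

C# minor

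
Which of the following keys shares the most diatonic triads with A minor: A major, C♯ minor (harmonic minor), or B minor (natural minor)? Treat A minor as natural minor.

Triads of A minor (natural minor): Am (i), Bdim (ii°), C (III), Dm (iv), Em (v), F (VI), G (VII).
A major shares 0: none.
C♯ minor (harmonic minor) shares 0: none.
B minor (natural minor) shares 2: Em, G.
The most common triads (2) are shared with B minor.

B minor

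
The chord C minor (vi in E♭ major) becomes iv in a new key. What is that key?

G minor

The numeral iv denotes a minor triad on scale degree 4. With C on degree 4, the tonic of the new key is G.
Degree 4 carries a minor triad in minor keys, so the destination is G minor.
Check: the diatonic triads of G minor (natural minor) are Gm (i), Adim (ii°), B♭ (III), Cm (iv), Dm (v), E♭ (VI), F (VII) — C minor is indeed iv.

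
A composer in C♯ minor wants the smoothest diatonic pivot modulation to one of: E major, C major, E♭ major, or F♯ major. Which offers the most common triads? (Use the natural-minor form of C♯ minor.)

Triads of C♯ minor (natural minor): C♯m (i), D♯dim (ii°), E (III), F♯m (iv), G♯m (v), A (VI), B (VII).
E major shares 7: C♯m, D♯dim, E, F♯m, G♯m, A, B.
C major shares 0: none.
E♭ major shares 0: none.
F♯ major shares 2: G♯m, B.
The most common triads (7) are shared with E major.

E major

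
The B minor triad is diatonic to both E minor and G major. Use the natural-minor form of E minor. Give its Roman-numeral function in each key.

v in E minor; iii in G major

The scale of E minor (natural minor) is E F♯ G A B C D; B is degree 5, and the triad built there (B-D-F♯) is minor, so it is v.
The scale of G major is G A B C D E F♯; B is degree 3, and the triad built there (B-D-F♯) is minor, so it is iii.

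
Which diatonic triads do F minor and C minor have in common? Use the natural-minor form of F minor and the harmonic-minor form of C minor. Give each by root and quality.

Fm, Ab, Cm

Triads in F minor (natural minor): Fm (i), Gdim (ii°), Ab (III), Bbm (iv), Cm (v), Db (VI), Eb (VII).
Triads in C minor (harmonic minor): Cm (i), Ddim (ii°), Ebaug (III+), Fm (iv), G (V), Ab (VI), Bdim (vii°).
Shared triads with their functions: Fm (i in F minor, iv in C minor); Ab (III in F minor, VI in C minor); Cm (v in F minor, i in C minor).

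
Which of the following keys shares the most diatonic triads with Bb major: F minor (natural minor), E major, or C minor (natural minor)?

C minor

Triads of Bb major: Bb (I), Cm (ii), Dm (iii), Eb (IV), F (V), Gm (vi), Adim (vii°).
F minor (natural minor) shares 2: Cm, Eb.
E major shares 0: none.
C minor (natural minor) shares 4: Bb, Cm, Eb, Gm.
The most common triads (4) are shared with C minor.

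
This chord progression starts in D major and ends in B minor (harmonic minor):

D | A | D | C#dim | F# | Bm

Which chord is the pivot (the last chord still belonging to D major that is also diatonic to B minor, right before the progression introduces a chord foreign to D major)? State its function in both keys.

Chords diatonic to D major: D, Em, F#m, G, A, Bm, C#dim.
Reading the progression, the first chord not in that set is F#, so the modulation leaves D major there.
The chord immediately before F# is C#dim, which is diatonic to both keys: vii° in D major and ii° in B minor.

C#dim — vii° in D major, ii° in B minor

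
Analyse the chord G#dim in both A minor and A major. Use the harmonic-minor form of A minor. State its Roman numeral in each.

vii° in A minor; vii° in A major

The scale of A minor (harmonic minor) is A B C D E F G#; G# is degree 7, and the triad built there (G#-B-D) is diminished, so it is vii°.
The scale of A major is A B C# D E F# G#; G# is degree 7, and the triad built there (G#-B-D) is diminished, so it is vii°.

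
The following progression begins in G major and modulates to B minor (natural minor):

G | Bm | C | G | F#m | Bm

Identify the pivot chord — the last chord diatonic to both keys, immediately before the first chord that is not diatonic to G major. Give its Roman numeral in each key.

G — I in G major, VI in B minor

Chords diatonic to G major: G, Am, Bm, C, D, Em, F#dim.
Reading the progression, the first chord not in that set is F#m, so the modulation leaves G major there.
The chord immediately before F#m is G, which is diatonic to both keys: I in G major and VI in B minor.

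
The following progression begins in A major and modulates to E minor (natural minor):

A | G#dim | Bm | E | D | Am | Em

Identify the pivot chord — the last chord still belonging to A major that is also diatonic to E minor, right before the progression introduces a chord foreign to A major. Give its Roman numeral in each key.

Chords diatonic to A major: A, Bm, C#m, D, E, F#m, G#dim.
Reading the progression, the first chord not in that set is Am, so the modulation leaves A major there.
The chord immediately before Am is D, which is diatonic to both keys: IV in A major and VII in E minor.

D — IV in A major, VII in E minor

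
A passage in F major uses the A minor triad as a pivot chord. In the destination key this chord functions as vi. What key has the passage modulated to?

The numeral vi denotes a minor triad on scale degree 6. With A on degree 6, the tonic of the new key is C.
Degree 6 carries a minor triad in major keys, so the destination is C major.
Check: the diatonic triads of C major are C (I), Dm (ii), Em (iii), F (IV), G (V), Am (vi), Bdim (vii°) — A minor is indeed vi.

C major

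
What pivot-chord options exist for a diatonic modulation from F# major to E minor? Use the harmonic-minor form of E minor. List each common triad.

Triads in F# major: F# (I), G#m (ii), A#m (iii), B (IV), C# (V), D#m (vi), E#dim (vii°).
Triads in E minor (harmonic minor): Em (i), F#dim (ii°), Gaug (III+), Am (iv), B (V), C (VI), D#dim (vii°).
Shared triads with their functions: B (IV in F# major, V in E minor).

B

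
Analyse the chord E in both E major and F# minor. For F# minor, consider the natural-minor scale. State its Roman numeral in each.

I in E major; VII in F# minor

The scale of E major is E F# G# A B C# D#; E is degree 1, and the triad built there (E-G#-B) is major, so it is I.
The scale of F# minor (natural minor) is F# G# A B C# D E; E is degree 7, and the triad built there (E-G#-B) is major, so it is VII.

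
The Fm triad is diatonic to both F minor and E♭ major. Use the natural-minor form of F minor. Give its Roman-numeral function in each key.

i in F minor; ii in E♭ major

The scale of F minor (natural minor) is F G A♭ B♭ C D♭ E♭; F is degree 1, and the triad built there (F-A♭-C) is minor, so it is i.
The scale of E♭ major is E♭ F G A♭ B♭ C D; F is degree 2, and the triad built there (F-A♭-C) is minor, so it is ii.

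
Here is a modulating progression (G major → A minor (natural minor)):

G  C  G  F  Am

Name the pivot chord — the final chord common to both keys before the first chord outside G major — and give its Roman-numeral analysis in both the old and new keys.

G — I in G major, VII in A minor

Chords diatonic to G major: G, Am, Bm, C, D, Em, F#dim.
Reading the progression, the first chord not in that set is F, so the modulation leaves G major there.
The chord immediately before F is G, which is diatonic to both keys: I in G major and VII in A minor.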